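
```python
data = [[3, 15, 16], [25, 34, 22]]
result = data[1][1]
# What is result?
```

Trace:
`data = [[3, 15, 16], [25, 34, 22]]` → data = [[3, 15, 16], [25, 34, 22]]
`result = data[1][1]` → result = 34
So result = 34

Answer: 34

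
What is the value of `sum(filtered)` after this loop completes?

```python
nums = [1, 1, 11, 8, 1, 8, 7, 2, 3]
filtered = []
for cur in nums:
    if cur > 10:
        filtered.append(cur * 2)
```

Sum of doubled values > 10
`filtered` takes the values: [] → [22]
So `sum(filtered)` = 22

Answer: 22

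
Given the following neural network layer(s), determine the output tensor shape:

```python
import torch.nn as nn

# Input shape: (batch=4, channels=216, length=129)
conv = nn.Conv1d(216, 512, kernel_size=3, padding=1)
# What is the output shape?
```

Input: (4, 216, 129) -> Output: (4, 512, 129)

Answer: (4, 512, 129)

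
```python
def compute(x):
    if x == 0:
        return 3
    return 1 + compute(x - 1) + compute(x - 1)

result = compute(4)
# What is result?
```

compute(x) = 1 + 2·compute(x-1), compute(0)=3. Closed form: (3+1)·2^4 - 1 = 63.

Answer: 63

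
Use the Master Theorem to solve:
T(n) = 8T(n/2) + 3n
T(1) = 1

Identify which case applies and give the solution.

a=8, b=2, f(n)=3n. log_2(8) = 3. Since c=1 < 3, Case 1 applies: T(n) = Θ(n^log_b(a)) = O(n^3).

Answer: O(n^3) - Case 1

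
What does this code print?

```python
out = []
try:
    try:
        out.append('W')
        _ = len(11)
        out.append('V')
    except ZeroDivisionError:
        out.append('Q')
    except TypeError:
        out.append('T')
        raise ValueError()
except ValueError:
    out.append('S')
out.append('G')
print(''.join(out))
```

Execution trace: 'W' (try body) → 'T' (except TypeError) → 'S' (outer except ValueError) → 'G' (after the try/except). Output: WTSG

Answer: WTSG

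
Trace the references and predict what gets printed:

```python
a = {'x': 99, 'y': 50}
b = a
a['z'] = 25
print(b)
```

Key concept: dict aliasing.
Step by step:
`a = {'x': 99, 'y': 50}` → a = {'x': 99, 'y': 50}
`b = a` → b = {'x': 99, 'y': 50} (same object as a)
`a['z'] = 25` → a = {'x': 99, 'y': 50, 'z': 25} (same object as b); b = {'x': 99, 'y': 50, 'z': 25} (same object as a)
`print(b)` → prints {'x': 99, 'y': 50, 'z': 25}

Answer: {'x': 99, 'y': 50, 'z': 25}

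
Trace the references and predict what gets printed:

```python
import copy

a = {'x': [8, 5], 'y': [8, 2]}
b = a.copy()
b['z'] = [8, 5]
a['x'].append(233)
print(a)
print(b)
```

Key concept: shallow copy of dict with mutable values.
Step by step:
`a = {'x': [8, 5], 'y': [8, 2]}` → a = {'x': [8, 5], 'y': [8, 2]}
`b = a.copy()` → b = {'x': [8, 5], 'y': [8, 2]}
`b['z'] = [8, 5]` → b = {'x': [8, 5], 'y': [8, 2], 'z': [8, 5]}
`a['x'].append(233)` → a = {'x': [8, 5, 233], 'y': [8, 2]}; b = {'x': [8, 5, 233], 'y': [8, 2], 'z': [8, 5]}
`print(a)` → prints {'x': [8, 5, 233], 'y': [8, 2]}
`print(b)` → prints {'x': [8, 5, 233], 'y': [8, 2], 'z': [8, 5]}

Answer:
{'x': [8, 5, 233], 'y': [8, 2]}
{'x': [8, 5, 233], 'y': [8, 2], 'z': [8, 5]}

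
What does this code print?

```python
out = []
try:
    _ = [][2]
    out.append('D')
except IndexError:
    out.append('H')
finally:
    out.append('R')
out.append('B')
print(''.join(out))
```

Execution trace: 'H' (except IndexError) → 'R' (finally) → 'B' (after the try/except). Output: HRB

Answer: HRB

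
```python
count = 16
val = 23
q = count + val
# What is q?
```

Trace:
`count = 16` → count = 16
`val = 23` → val = 23
`q = count + val` → q = 39
So q = 39

Answer: 39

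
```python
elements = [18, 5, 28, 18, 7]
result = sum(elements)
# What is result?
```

Trace:
`elements = [18, 5, 28, 18, 7]` → elements = [18, 5, 28, 18, 7]
`result = sum(elements)` → result = 76
So result = 76

Answer: 76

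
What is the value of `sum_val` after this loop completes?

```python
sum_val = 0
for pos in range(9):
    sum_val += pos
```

Sum of 0 to 8 = 36
`sum_val` takes the values: 0 → 1 → 3 → 6 → 10 → 15 → 21 → 28 → 36

Answer: 36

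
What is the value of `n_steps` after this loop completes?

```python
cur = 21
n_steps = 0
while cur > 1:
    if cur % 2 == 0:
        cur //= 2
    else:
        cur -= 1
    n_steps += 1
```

Steps to reduce 21 to 1
`n_steps` takes the values: 0 → 1 → 2 → 3 → 4 → 5 → 6

Answer: 6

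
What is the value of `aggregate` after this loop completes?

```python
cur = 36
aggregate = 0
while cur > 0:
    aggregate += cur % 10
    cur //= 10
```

Sum digits of 36
`aggregate` takes the values: 0 → 6 → 9

Answer: 9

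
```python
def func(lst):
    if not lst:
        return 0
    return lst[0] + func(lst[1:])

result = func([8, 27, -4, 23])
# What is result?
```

8 + 27 + (-4) + 23 + 0 = 54

Answer: 54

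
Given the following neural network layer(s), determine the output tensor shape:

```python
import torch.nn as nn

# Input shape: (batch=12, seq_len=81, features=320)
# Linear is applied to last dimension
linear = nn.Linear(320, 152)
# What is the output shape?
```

Input: (12, 81, 320) -> Output: (12, 81, 152)

Answer: (12, 81, 152)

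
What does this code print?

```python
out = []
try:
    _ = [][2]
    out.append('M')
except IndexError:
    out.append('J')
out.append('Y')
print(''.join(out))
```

Execution trace: 'J' (except IndexError) → 'Y' (after the try/except). Output: JY

Answer: JY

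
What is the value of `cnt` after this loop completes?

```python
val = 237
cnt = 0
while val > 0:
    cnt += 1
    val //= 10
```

Count digits by repeated division by 10
`cnt` takes the values: 0 → 1 → 2 → 3

Answer: 3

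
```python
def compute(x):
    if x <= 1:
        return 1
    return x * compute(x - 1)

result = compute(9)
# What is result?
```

compute(9) = 9 * 8 * 7 * 6 * 5 * 4 * 3 * 2 * 1 = 362880

Answer: 362880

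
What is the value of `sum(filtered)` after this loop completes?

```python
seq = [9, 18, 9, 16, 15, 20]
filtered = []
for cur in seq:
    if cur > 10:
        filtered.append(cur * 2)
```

Sum of doubled values > 10
`filtered` takes the values: [] → [36] → [36, 32] → [36, 32, 30] → [36, 32, 30, 40]
So `sum(filtered)` = 138

Answer: 138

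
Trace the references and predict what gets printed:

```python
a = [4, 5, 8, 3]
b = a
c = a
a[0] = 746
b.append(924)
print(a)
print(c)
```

Key concept: multiple aliases.
Step by step:
`a = [4, 5, 8, 3]` → a = [4, 5, 8, 3]
`b = a` → b = [4, 5, 8, 3] (same object as a)
`c = a` → c = [4, 5, 8, 3] (same object as a, b)
`a[0] = 746` → a = [746, 5, 8, 3] (same object as b, c); b = [746, 5, 8, 3] (same object as a, c); c = [746, 5, 8, 3] (same object as a, b)
`b.append(924)` → a = [746, 5, 8, 3, 924] (same object as b, c); b = [746, 5, 8, 3, 924] (same object as a, c); c = [746, 5, 8, 3, 924] (same object as a, b)
`print(a)` → prints [746, 5, 8, 3, 924]
`print(c)` → prints [746, 5, 8, 3, 924]

Answer:
[746, 5, 8, 3, 924]
[746, 5, 8, 3, 924]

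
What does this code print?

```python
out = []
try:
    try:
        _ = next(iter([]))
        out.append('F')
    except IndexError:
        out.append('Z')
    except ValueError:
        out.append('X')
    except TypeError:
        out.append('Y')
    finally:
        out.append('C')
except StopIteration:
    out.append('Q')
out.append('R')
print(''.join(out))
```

Execution trace: 'C' (finally) → 'Q' (outer except StopIteration) → 'R' (after the try/except). Output: CQR

Answer: CQR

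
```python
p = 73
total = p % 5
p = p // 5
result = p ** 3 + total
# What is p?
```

Trace:
`p = 73` → p = 73
`total = p % 5` → total = 3
`p = p // 5` → p = 14
`result = p ** 3 + total` → result = 2747
So p = 14

Answer: 14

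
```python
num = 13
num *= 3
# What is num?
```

Trace:
`num = 13` → num = 13
`num *= 3` → num = 39
So num = 39

Answer: 39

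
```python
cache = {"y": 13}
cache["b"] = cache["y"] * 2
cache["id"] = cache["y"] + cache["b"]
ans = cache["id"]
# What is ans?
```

Trace:
`cache = {"y": 13}` → cache = {'y': 13}
`cache["b"] = cache["y"] * 2` → cache = {'y': 13, 'b': 26}
`cache["id"] = cache["y"] + cache["b"]` → cache = {'y': 13, 'b': 26, 'id': 39}
`ans = cache["id"]` → ans = 39
So ans = 39

Answer: 39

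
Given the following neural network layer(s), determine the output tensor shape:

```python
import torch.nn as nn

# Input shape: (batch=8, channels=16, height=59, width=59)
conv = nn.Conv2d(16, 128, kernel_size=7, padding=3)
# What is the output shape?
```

Input: (8, 16, 59, 59) -> Output: (8, 128, 59, 59)

Answer: (8, 128, 59, 59)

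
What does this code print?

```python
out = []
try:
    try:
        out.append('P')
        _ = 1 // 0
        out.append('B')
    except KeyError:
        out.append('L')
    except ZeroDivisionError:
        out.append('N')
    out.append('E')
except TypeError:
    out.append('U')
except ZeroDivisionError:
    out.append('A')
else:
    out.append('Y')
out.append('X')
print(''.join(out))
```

Execution trace: 'P' (inner try body) → 'N' (inner except ZeroDivisionError) → 'E' (try body, no exception) → 'Y' (else) → 'X' (after the try/except). Output: PNEYX

Answer: PNEYX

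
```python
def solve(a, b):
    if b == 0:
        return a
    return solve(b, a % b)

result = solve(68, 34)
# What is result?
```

solve(68, 34) -> solve(34, 0) -> 34

Answer: 34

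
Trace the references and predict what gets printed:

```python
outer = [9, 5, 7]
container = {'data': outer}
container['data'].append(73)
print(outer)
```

Key concept: dict holds reference to list.
Step by step:
`outer = [9, 5, 7]` → outer = [9, 5, 7]
`container = {'data': outer}` → container = {'data': [9, 5, 7]}
`container['data'].append(73)` → outer = [9, 5, 7, 73]; container = {'data': [9, 5, 7, 73]}
`print(outer)` → prints [9, 5, 7, 73]

Answer: [9, 5, 7, 73]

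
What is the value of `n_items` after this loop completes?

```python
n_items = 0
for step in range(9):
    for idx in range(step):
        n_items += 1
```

Triangle number: 0+1+2+...+8
`n_items` takes the values: 0 → 1 → 2 → 3 → 4 → 5 → 6 → 7 → 8 → 9 → 10 → 11 → 12 → 13 → 14 → 15 → 16 → 17 → 18 → 19 → 20 → 21 → 22 → 23 → 24 → 25 → 26 → 27 → 28 → 29 → 30 → 31 → 32 → 33 → 34 → 35 → 36

Answer: 36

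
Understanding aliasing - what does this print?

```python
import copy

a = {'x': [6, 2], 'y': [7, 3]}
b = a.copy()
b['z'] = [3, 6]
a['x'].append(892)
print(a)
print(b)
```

Key concept: shallow copy of dict with mutable values.
Step by step:
`a = {'x': [6, 2], 'y': [7, 3]}` → a = {'x': [6, 2], 'y': [7, 3]}
`b = a.copy()` → b = {'x': [6, 2], 'y': [7, 3]}
`b['z'] = [3, 6]` → b = {'x': [6, 2], 'y': [7, 3], 'z': [3, 6]}
`a['x'].append(892)` → a = {'x': [6, 2, 892], 'y': [7, 3]}; b = {'x': [6, 2, 892], 'y': [7, 3], 'z': [3, 6]}
`print(a)` → prints {'x': [6, 2, 892], 'y': [7, 3]}
`print(b)` → prints {'x': [6, 2, 892], 'y': [7, 3], 'z': [3, 6]}

Answer:
{'x': [6, 2, 892], 'y': [7, 3]}
{'x': [6, 2, 892], 'y': [7, 3], 'z': [3, 6]}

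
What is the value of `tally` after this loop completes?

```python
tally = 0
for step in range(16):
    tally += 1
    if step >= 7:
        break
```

Loop breaks when step reaches 7, tally is 8
`tally` takes the values: 0 → 1 → 2 → 3 → 4 → 5 → 6 → 7 → 8

Answer: 8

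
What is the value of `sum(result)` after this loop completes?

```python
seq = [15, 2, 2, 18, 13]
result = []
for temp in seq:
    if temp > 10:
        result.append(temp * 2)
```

Sum of doubled values > 10
`result` takes the values: [] → [30] → [30, 36] → [30, 36, 26]
So `sum(result)` = 92

Answer: 92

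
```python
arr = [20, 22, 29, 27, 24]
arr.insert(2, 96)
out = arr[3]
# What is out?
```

Trace:
`arr = [20, 22, 29, 27, 24]` → arr = [20, 22, 29, 27, 24]
`arr.insert(2, 96)` → arr = [20, 22, 96, 29, 27, 24]
`out = arr[3]` → out = 29
So out = 29

Answer: 29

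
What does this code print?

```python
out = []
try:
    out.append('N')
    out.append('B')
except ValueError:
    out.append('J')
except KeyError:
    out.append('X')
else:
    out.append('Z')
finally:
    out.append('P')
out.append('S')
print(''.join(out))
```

Execution trace: 'N' (try body) → 'B' (try body, no exception) → 'Z' (else) → 'P' (finally) → 'S' (after the try/except). Output: NBZPS

Answer: NBZPS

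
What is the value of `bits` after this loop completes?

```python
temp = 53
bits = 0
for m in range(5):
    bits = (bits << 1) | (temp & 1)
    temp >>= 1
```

Reverse lowest 5 bits of 53
`bits` takes the values: 0 → 1 → 2 → 5 → 10 → 21

Answer: 21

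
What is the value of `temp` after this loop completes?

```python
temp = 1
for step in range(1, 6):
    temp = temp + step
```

Start at 1, add 1 through 5
`temp` takes the values: 1 → 2 → 4 → 7 → 11 → 16

Answer: 16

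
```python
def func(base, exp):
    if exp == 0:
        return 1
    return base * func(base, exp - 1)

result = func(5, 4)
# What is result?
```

func(5, 4) = 5 * 5 * 5 * 5 = 625

Answer: 625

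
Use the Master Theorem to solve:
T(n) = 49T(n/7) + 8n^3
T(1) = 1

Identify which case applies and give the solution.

a=49, b=7, f(n)=8n^3. log_7(49) = 2. Since c=3 > 2 and the regularity condition holds (49(n/7)^3 = (49/7^3)n^3 with 49/7^3 < 1), Case 3 applies: T(n) = Θ(f(n)) = O(n^3).

Answer: O(n^3) - Case 3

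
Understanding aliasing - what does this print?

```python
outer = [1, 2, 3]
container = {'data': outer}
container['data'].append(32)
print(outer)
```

Key concept: dict holds reference to list.
Step by step:
`outer = [1, 2, 3]` → outer = [1, 2, 3]
`container = {'data': outer}` → container = {'data': [1, 2, 3]}
`container['data'].append(32)` → outer = [1, 2, 3, 32]; container = {'data': [1, 2, 3, 32]}
`print(outer)` → prints [1, 2, 3, 32]

Answer: [1, 2, 3, 32]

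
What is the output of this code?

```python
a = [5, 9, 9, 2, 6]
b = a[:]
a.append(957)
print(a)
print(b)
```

Key concept: slice [:] creates copy.
Step by step:
`a = [5, 9, 9, 2, 6]` → a = [5, 9, 9, 2, 6]
`b = a[:]` → b = [5, 9, 9, 2, 6]
`a.append(957)` → a = [5, 9, 9, 2, 6, 957]
`print(a)` → prints [5, 9, 9, 2, 6, 957]
`print(b)` → prints [5, 9, 9, 2, 6]

Answer:
[5, 9, 9, 2, 6, 957]
[5, 9, 9, 2, 6]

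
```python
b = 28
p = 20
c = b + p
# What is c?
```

Trace:
`b = 28` → b = 28
`p = 20` → p = 20
`c = b + p` → c = 48
So c = 48

Answer: 48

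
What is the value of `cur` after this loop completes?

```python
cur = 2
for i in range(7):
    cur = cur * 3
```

Multiply by 3, 7 times: 2 * 3^7 = 4374
`cur` takes the values: 2 → 6 → 18 → 54 → 162 → 486 → 1458 → 4374

Answer: 4374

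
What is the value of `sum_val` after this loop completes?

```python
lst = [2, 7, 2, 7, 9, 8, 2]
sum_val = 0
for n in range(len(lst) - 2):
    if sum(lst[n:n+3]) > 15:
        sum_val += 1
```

Count windows with sum > 15
`sum_val` takes the values: 0 → 1 → 2 → 3 → 4

Answer: 4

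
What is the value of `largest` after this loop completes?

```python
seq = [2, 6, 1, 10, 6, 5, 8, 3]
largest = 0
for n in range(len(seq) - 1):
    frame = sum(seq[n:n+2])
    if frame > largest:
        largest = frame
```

Max sum of 2-element window in [2, 6, 1, 10, 6, 5, 8, 3]
`largest` takes the values: 0 → 8 → 11 → 16

Answer: 16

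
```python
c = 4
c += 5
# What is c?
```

Trace:
`c = 4` → c = 4
`c += 5` → c = 9
So c = 9

Answer: 9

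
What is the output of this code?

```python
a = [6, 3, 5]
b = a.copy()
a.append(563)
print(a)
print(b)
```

Key concept: list.copy() creates independent copy.
Step by step:
`a = [6, 3, 5]` → a = [6, 3, 5]
`b = a.copy()` → b = [6, 3, 5]
`a.append(563)` → a = [6, 3, 5, 563]
`print(a)` → prints [6, 3, 5, 563]
`print(b)` → prints [6, 3, 5]

Answer:
[6, 3, 5, 563]
[6, 3, 5]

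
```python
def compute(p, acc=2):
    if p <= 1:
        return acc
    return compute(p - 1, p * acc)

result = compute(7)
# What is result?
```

Accumulator trace (n, acc): (7, 2) -> (6, 14) -> (5, 84) -> (4, 420) -> (3, 1680) -> (2, 5040) -> (1, 10080) -> return 10080

Answer: 10080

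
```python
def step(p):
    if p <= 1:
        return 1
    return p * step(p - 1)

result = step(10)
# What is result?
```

step(10) = 10 * 9 * 8 * 7 * 6 * 5 * 4 * 3 * 2 * 1 = 3628800

Answer: 3628800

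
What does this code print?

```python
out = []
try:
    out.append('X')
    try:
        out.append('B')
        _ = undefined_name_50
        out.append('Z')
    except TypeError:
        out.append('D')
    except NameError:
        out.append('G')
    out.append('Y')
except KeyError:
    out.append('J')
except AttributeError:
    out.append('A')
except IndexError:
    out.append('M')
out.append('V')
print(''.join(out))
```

Execution trace: 'X' (try body) → 'B' (inner try body) → 'G' (inner except NameError) → 'Y' (try body, no exception) → 'V' (after the try/except). Output: XBGYV

Answer: XBGYV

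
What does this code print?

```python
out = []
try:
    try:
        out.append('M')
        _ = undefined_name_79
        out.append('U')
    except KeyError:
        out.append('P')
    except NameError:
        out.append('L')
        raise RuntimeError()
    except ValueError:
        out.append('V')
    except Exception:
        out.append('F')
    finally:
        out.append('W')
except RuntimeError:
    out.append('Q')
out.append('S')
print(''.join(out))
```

Execution trace: 'M' (inner try body) → 'L' (inner except NameError) → 'W' (inner finally) → 'Q' (outer except RuntimeError) → 'S' (after the try/except). Output: MLWQS

Answer: MLWQS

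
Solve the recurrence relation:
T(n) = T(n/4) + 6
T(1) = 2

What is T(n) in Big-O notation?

Each step divides n by 4 and adds 6. After log_4(n) steps we reach T(1)=2. So T(n) = 6·log_4(n) + 2 = O(log n).

Answer: O(log n)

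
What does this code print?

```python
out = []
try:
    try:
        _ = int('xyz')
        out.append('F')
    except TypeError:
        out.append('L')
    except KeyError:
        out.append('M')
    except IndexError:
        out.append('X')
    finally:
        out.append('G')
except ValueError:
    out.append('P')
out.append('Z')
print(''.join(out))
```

Execution trace: 'G' (inner finally) → 'P' (outer except ValueError) → 'Z' (after the try/except). Output: GPZ

Answer: GPZ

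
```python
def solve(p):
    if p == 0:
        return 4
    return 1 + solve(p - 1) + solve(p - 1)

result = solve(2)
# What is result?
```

solve(p) = 1 + 2·solve(p-1), solve(0)=4. Closed form: (4+1)·2^2 - 1 = 19.

Answer: 19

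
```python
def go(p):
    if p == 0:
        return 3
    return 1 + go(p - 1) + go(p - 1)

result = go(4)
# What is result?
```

go(p) = 1 + 2·go(p-1), go(0)=3. Closed form: (3+1)·2^4 - 1 = 63.

Answer: 63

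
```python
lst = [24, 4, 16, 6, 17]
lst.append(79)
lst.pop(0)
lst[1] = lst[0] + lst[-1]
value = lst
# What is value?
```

Trace:
`lst = [24, 4, 16, 6, 17]` → lst = [24, 4, 16, 6, 17]
`lst.append(79)` → lst = [24, 4, 16, 6, 17, 79]
`lst.pop(0)` → lst = [4, 16, 6, 17, 79]
`lst[1] = lst[0] + lst[-1]` → lst = [4, 83, 6, 17, 79]
`value = lst` → value = [4, 83, 6, 17, 79]
So value = [4, 83, 6, 17, 79]

Answer: [4, 83, 6, 17, 79]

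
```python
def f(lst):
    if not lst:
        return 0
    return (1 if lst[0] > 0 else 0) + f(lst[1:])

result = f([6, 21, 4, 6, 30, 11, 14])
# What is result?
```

Count of positive elements in [6, 21, 4, 6, 30, 11, 14] = 7

Answer: 7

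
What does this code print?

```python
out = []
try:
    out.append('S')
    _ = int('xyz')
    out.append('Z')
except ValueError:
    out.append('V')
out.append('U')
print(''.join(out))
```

Execution trace: 'S' (try body) → 'V' (except ValueError) → 'U' (after the try/except). Output: SVU

Answer: SVU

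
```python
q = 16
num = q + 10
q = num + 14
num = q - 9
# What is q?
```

Trace:
`q = 16` → q = 16
`num = q + 10` → num = 26
`q = num + 14` → q = 40
`num = q - 9` → num = 31
So q = 40

Answer: 40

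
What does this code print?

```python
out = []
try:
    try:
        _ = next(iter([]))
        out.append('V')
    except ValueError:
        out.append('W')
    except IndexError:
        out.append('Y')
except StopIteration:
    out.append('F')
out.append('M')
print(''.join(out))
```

Execution trace: 'F' (outer except StopIteration) → 'M' (after the try/except). Output: FM

Answer: FM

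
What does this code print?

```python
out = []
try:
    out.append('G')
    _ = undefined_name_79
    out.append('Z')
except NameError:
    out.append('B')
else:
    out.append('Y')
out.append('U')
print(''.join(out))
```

Execution trace: 'G' (try body) → 'B' (except NameError) → 'U' (after the try/except). Output: GBU

Answer: GBU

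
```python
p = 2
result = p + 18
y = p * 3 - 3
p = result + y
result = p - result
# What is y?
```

Trace:
`p = 2` → p = 2
`result = p + 18` → result = 20
`y = p * 3 - 3` → y = 3
`p = result + y` → p = 23
`result = p - result` → result = 3
So y = 3

Answer: 3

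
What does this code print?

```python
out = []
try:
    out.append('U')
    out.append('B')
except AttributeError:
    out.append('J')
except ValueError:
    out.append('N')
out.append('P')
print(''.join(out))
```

Execution trace: 'U' (try body) → 'B' (try body, no exception) → 'P' (after the try/except). Output: UBP

Answer: UBP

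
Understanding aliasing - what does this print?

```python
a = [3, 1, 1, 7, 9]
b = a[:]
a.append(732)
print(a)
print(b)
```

Key concept: slice [:] creates copy.
Step by step:
`a = [3, 1, 1, 7, 9]` → a = [3, 1, 1, 7, 9]
`b = a[:]` → b = [3, 1, 1, 7, 9]
`a.append(732)` → a = [3, 1, 1, 7, 9, 732]
`print(a)` → prints [3, 1, 1, 7, 9, 732]
`print(b)` → prints [3, 1, 1, 7, 9]

Answer:
[3, 1, 1, 7, 9, 732]
[3, 1, 1, 7, 9]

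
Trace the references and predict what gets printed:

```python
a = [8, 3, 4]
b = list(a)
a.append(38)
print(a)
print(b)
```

Key concept: list() constructor creates copy.
Step by step:
`a = [8, 3, 4]` → a = [8, 3, 4]
`b = list(a)` → b = [8, 3, 4]
`a.append(38)` → a = [8, 3, 4, 38]
`print(a)` → prints [8, 3, 4, 38]
`print(b)` → prints [8, 3, 4]

Answer:
[8, 3, 4, 38]
[8, 3, 4]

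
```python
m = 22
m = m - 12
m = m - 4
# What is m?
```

Trace:
`m = 22` → m = 22
`m = m - 12` → m = 10
`m = m - 4` → m = 6
So m = 6

Answer: 6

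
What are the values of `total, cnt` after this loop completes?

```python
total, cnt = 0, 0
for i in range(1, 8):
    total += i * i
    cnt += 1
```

Sum of squares and count
`total, cnt` takes the values: (0, 0) → (1, 0) → (1, 1) → (5, 1) → (5, 2) → (14, 2) → (14, 3) → (30, 3) → (30, 4) → (55, 4) → (55, 5) → (91, 5) → (91, 6) → (140, 6) → (140, 7)

Answer: 140, 7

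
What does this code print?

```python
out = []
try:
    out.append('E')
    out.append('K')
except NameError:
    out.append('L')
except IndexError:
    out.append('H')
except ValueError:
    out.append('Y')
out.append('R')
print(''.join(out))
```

Execution trace: 'E' (try body) → 'K' (try body, no exception) → 'R' (after the try/except). Output: EKR

Answer: EKR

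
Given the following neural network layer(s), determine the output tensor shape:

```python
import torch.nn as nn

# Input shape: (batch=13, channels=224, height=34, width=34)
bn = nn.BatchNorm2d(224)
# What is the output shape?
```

Input: (13, 224, 34, 34) -> Output: (13, 224, 34, 34)

Answer: (13, 224, 34, 34)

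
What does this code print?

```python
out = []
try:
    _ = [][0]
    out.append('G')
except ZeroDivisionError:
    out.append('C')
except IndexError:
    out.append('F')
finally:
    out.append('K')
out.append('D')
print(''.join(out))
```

Execution trace: 'F' (except IndexError) → 'K' (finally) → 'D' (after the try/except). Output: FKD

Answer: FKD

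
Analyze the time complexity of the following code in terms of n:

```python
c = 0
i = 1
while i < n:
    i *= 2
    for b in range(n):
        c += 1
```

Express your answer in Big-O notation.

Each loop level contributes: log n × n. Multiplying the contributions gives O(n log n).

Answer: O(n log n)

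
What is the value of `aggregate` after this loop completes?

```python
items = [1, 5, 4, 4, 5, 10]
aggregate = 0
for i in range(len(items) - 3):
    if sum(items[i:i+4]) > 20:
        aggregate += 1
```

Count windows with sum > 20
`aggregate` takes the values: 0 → 1

Answer: 1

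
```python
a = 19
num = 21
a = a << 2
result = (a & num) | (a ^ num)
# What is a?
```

Trace:
`a = 19` → a = 19
`num = 21` → num = 21
`a = a << 2` → a = 76
`result = (a & num) | (a ^ num)` → result = 93
So a = 76

Answer: 76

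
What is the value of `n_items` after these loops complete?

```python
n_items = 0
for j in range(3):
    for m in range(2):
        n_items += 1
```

3 * 2 = 6
`n_items` takes the values: 0 → 1 → 2 → 3 → 4 → 5 → 6

Answer: 6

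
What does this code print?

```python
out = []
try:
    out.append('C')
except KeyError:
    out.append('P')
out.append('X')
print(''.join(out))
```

Execution trace: 'C' (try body, no exception) → 'X' (after the try/except). Output: CX

Answer: CX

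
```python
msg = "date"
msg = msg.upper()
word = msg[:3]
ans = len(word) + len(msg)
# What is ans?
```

Trace:
`msg = "date"` → msg = 'date'
`msg = msg.upper()` → msg = 'DATE'
`word = msg[:3]` → word = 'DAT'
`ans = len(word) + len(msg)` → ans = 7
So ans = 7

Answer: 7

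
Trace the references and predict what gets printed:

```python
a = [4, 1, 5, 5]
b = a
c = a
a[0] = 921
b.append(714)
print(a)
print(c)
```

Key concept: multiple aliases.
Step by step:
`a = [4, 1, 5, 5]` → a = [4, 1, 5, 5]
`b = a` → b = [4, 1, 5, 5] (same object as a)
`c = a` → c = [4, 1, 5, 5] (same object as a, b)
`a[0] = 921` → a = [921, 1, 5, 5] (same object as b, c); b = [921, 1, 5, 5] (same object as a, c); c = [921, 1, 5, 5] (same object as a, b)
`b.append(714)` → a = [921, 1, 5, 5, 714] (same object as b, c); b = [921, 1, 5, 5, 714] (same object as a, c); c = [921, 1, 5, 5, 714] (same object as a, b)
`print(a)` → prints [921, 1, 5, 5, 714]
`print(c)` → prints [921, 1, 5, 5, 714]

Answer:
[921, 1, 5, 5, 714]
[921, 1, 5, 5, 714]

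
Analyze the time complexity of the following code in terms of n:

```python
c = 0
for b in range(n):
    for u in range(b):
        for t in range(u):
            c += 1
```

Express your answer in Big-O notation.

Each loop level contributes: n × n × n. Multiplying the contributions gives O(n^3).

Answer: O(n^3)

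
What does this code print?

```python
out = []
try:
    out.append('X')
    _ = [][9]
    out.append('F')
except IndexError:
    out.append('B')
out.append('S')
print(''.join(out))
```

Execution trace: 'X' (try body) → 'B' (except IndexError) → 'S' (after the try/except). Output: XBS

Answer: XBS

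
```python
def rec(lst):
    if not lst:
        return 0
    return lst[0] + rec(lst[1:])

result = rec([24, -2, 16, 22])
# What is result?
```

24 + (-2) + 16 + 22 + 0 = 60

Answer: 60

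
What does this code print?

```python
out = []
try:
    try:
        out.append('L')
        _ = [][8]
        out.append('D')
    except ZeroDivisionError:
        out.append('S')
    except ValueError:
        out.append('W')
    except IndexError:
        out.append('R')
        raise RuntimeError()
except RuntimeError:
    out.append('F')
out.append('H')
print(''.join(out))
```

Execution trace: 'L' (try body) → 'R' (except IndexError) → 'F' (outer except RuntimeError) → 'H' (after the try/except). Output: LRFH

Answer: LRFH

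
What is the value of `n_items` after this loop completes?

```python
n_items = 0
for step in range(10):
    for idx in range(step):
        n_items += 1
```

Triangle number: 0+1+2+...+9
`n_items` takes the values: 0 → 1 → 2 → 3 → 4 → 5 → 6 → 7 → 8 → 9 → 10 → 11 → 12 → 13 → 14 → 15 → 16 → 17 → 18 → 19 → 20 → 21 → 22 → 23 → 24 → 25 → 26 → 27 → 28 → 29 → … → 41 → 42 → 43 → 44 → 45

Answer: 45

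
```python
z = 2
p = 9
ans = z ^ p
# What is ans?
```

Trace:
`z = 2` → z = 2
`p = 9` → p = 9
`ans = z ^ p` → ans = 11
So ans = 11

Answer: 11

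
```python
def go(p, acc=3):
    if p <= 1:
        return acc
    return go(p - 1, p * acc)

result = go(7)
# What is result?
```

Accumulator trace (n, acc): (7, 3) -> (6, 21) -> (5, 126) -> (4, 630) -> (3, 2520) -> (2, 7560) -> (1, 15120) -> return 15120

Answer: 15120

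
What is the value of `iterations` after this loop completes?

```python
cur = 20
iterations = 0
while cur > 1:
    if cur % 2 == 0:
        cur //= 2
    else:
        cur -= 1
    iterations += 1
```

Steps to reduce 20 to 1
`iterations` takes the values: 0 → 1 → 2 → 3 → 4 → 5

Answer: 5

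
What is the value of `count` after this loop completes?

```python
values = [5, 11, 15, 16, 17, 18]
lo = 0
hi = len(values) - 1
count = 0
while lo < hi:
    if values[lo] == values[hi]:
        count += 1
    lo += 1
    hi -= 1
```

Count matching pairs from ends
`count` takes the values: 0

Answer: 0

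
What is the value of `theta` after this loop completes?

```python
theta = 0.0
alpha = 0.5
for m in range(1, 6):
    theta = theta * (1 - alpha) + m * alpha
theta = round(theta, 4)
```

Moving average with lr=0.5
`theta` takes the values: 0.0 → 0.5 → 1.25 → 2.125 → 3.0625 → 4.03125 → 4.0312

Answer: 4.0312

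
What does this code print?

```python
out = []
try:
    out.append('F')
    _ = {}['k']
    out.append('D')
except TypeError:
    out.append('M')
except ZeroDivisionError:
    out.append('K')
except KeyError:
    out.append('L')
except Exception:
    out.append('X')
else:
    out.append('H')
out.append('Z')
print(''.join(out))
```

Execution trace: 'F' (try body) → 'L' (except KeyError) → 'Z' (after the try/except). Output: FLZ

Answer: FLZ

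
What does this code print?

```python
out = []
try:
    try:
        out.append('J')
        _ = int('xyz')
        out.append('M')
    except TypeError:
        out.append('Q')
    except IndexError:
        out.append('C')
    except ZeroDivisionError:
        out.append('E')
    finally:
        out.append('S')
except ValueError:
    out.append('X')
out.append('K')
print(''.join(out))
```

Execution trace: 'J' (inner try body) → 'S' (inner finally) → 'X' (outer except ValueError) → 'K' (after the try/except). Output: JSXK

Answer: JSXK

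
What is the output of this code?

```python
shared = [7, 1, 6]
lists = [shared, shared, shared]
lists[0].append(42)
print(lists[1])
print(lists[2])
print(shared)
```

Key concept: list of same reference.
Step by step:
`shared = [7, 1, 6]` → shared = [7, 1, 6]
`lists = [shared, shared, shared]` → lists = [[7, 1, 6], [7, 1, 6], [7, 1, 6]]
`lists[0].append(42)` → shared = [7, 1, 6, 42]; lists = [[7, 1, 6, 42], [7, 1, 6, 42], [7, 1, 6, 42]]
`print(lists[1])` → prints [7, 1, 6, 42]
`print(lists[2])` → prints [7, 1, 6, 42]
`print(shared)` → prints [7, 1, 6, 42]

Answer:
[7, 1, 6, 42]
[7, 1, 6, 42]
[7, 1, 6, 42]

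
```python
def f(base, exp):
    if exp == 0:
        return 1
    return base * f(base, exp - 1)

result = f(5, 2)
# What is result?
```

f(5, 2) = 5 * 5 = 25

Answer: 25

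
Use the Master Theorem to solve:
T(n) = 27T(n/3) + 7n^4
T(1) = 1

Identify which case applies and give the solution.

a=27, b=3, f(n)=7n^4. log_3(27) = 3. Since c=4 > 3 and the regularity condition holds (27(n/3)^4 = (27/3^4)n^4 with 27/3^4 < 1), Case 3 applies: T(n) = Θ(f(n)) = O(n^4).

Answer: O(n^4) - Case 3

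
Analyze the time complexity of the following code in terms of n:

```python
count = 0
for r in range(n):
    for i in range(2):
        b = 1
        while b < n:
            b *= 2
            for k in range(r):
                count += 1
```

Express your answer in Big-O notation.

Each loop level contributes: n × 1 × log n × n. Multiplying the contributions gives O(n^2 log n).

Answer: O(n^2 log n)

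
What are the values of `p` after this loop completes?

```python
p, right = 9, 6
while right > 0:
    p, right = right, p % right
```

GCD of 9 and 6
`p` takes the values: 9 → 6 → 3

Answer: 3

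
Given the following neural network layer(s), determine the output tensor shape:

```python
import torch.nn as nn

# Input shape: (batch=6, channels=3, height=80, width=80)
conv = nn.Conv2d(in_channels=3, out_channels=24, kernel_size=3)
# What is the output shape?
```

Input: (6, 3, 80, 80) -> Output: (6, 24, 78, 78)

Answer: (6, 24, 78, 78)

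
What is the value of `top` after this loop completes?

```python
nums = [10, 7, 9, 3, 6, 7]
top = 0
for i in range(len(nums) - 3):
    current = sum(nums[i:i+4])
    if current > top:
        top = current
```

Max sum of 4-element window in [10, 7, 9, 3, 6, 7]
`top` takes the values: 0 → 29

Answer: 29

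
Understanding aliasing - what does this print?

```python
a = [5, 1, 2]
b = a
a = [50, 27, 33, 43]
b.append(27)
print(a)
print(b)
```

Key concept: rebinding vs mutation: a is rebound to a new list, b still points at the original.
Step by step:
`a = [5, 1, 2]` → a = [5, 1, 2]
`b = a` → b = [5, 1, 2] (same object as a)
`a = [50, 27, 33, 43]` → a = [50, 27, 33, 43]
`b.append(27)` → b = [5, 1, 2, 27]
`print(a)` → prints [50, 27, 33, 43]
`print(b)` → prints [5, 1, 2, 27]

Answer:
[50, 27, 33, 43]
[5, 1, 2, 27]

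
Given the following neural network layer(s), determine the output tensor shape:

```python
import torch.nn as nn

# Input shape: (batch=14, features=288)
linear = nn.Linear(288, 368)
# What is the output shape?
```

Input: (14, 288) -> Output: (14, 368)

Answer: (14, 368)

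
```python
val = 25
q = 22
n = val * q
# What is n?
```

Trace:
`val = 25` → val = 25
`q = 22` → q = 22
`n = val * q` → n = 550
So n = 550

Answer: 550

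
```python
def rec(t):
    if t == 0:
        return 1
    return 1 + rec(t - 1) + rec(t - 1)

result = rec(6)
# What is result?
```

rec(t) = 1 + 2·rec(t-1), rec(0)=1. Closed form: (1+1)·2^6 - 1 = 127.

Answer: 127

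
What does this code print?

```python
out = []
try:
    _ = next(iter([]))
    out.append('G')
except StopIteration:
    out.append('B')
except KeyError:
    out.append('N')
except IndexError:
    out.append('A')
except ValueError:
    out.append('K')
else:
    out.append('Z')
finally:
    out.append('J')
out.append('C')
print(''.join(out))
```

Execution trace: 'B' (except StopIteration) → 'J' (finally) → 'C' (after the try/except). Output: BJC

Answer: BJC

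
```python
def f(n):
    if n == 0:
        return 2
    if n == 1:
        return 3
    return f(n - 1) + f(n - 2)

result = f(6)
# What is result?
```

Build up from base cases: f(0)=2, f(1)=3, f(2)=5, f(3)=8, f(4)=13, f(5)=21, f(6)=34

Answer: 34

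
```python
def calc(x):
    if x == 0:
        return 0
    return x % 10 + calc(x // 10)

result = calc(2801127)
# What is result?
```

Sum of digits of 2801127: 7 + 2 + 1 + 1 + 0 + 8 + 2 = 21

Answer: 21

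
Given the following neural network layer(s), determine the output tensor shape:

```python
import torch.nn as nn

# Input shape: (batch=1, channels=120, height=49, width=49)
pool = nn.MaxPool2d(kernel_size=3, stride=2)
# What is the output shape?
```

Input: (1, 120, 49, 49) -> Output: (1, 120, 24, 24)

Answer: (1, 120, 24, 24)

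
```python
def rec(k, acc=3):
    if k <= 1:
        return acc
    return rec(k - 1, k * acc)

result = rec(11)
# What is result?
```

Accumulator trace (n, acc): (11, 3) -> (10, 33) -> (9, 330) -> (8, 2970) -> (7, 23760) -> (6, 166320) -> (5, 997920) -> (4, 4989600) -> (3, 19958400) -> (2, 59875200) -> (1, 119750400) -> return 119750400

Answer: 119750400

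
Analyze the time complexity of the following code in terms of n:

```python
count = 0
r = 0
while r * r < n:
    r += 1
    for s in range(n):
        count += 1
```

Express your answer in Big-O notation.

Each loop level contributes: √n × n. Multiplying the contributions gives O(n√n).

Answer: O(n√n)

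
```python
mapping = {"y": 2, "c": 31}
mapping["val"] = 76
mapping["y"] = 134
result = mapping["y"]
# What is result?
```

Trace:
`mapping = {"y": 2, "c": 31}` → mapping = {'y': 2, 'c': 31}
`mapping["val"] = 76` → mapping = {'y': 2, 'c': 31, 'val': 76}
`mapping["y"] = 134` → mapping = {'y': 134, 'c': 31, 'val': 76}
`result = mapping["y"]` → result = 134
So result = 134

Answer: 134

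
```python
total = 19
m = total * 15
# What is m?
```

Trace:
`total = 19` → total = 19
`m = total * 15` → m = 285
So m = 285

Answer: 285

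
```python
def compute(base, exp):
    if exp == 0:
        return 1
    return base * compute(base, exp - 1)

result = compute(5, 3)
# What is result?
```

compute(5, 3) = 5 * 5 * 5 = 125

Answer: 125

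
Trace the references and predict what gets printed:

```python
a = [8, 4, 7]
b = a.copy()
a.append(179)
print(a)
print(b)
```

Key concept: list.copy() creates independent copy.
Step by step:
`a = [8, 4, 7]` → a = [8, 4, 7]
`b = a.copy()` → b = [8, 4, 7]
`a.append(179)` → a = [8, 4, 7, 179]
`print(a)` → prints [8, 4, 7, 179]
`print(b)` → prints [8, 4, 7]

Answer:
[8, 4, 7, 179]
[8, 4, 7]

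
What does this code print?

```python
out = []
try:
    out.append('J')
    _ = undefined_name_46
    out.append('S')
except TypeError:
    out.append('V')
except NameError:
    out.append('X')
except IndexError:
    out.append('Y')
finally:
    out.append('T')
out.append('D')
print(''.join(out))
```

Execution trace: 'J' (try body) → 'X' (except NameError) → 'T' (finally) → 'D' (after the try/except). Output: JXTD

Answer: JXTD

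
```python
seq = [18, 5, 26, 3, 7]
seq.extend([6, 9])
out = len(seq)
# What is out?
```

Trace:
`seq = [18, 5, 26, 3, 7]` → seq = [18, 5, 26, 3, 7]
`seq.extend([6, 9])` → seq = [18, 5, 26, 3, 7, 6, 9]
`out = len(seq)` → out = 7
So out = 7

Answer: 7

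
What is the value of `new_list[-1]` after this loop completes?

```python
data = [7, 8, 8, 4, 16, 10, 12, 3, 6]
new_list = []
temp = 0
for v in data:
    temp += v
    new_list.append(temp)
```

Cumulative sum ends at 74
`new_list` takes the values: [] → [7] → [7, 15] → [7, 15, 23] → [7, 15, 23, 27] → [7, 15, 23, 27, 43] → [7, 15, 23, 27, 43, 53] → [7, 15, 23, 27, 43, 53, 65] → [7, 15, 23, 27, 43, 53, 65, 68] → [7, 15, 23, 27, 43, 53, 65, 68, 74]
So `new_list[-1]` = 74

Answer: 74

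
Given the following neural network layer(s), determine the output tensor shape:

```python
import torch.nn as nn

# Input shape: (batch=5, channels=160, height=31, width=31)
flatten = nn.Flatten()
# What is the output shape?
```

Input: (5, 160, 31, 31) -> Output: (5, 153760)

Answer: (5, 153760)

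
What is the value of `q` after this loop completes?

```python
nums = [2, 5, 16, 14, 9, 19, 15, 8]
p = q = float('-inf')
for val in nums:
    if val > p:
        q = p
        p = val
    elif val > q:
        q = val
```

Second largest (with repeats) in [2, 5, 16, 14, 9, 19, 15, 8]
`q` takes the values: -inf → 2 → 5 → 14 → 16

Answer: 16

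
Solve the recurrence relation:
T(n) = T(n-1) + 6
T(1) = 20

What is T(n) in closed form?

Unrolling: T(n) = T(1) + 6·(n-1) = 20 + 6(n-1) = 6n + 14.

Answer: T(n) = 6n + 14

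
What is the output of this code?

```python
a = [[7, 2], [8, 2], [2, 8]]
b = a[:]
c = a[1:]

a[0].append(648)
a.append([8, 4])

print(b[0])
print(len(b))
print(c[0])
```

Key concept: slice with nested mutation.
Step by step:
`a = [[7, 2], [8, 2], [2, 8]]` → a = [[7, 2], [8, 2], [2, 8]]
`b = a[:]` → b = [[7, 2], [8, 2], [2, 8]]
`c = a[1:]` → c = [[8, 2], [2, 8]]
`a[0].append(648)` → a = [[7, 2, 648], [8, 2], [2, 8]]; b = [[7, 2, 648], [8, 2], [2, 8]]
`a.append([8, 4])` → a = [[7, 2, 648], [8, 2], [2, 8], [8, 4]]
`print(b[0])` → prints [7, 2, 648]
`print(len(b))` → prints 3
`print(c[0])` → prints [8, 2]

Answer:
[7, 2, 648]
3
[8, 2]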